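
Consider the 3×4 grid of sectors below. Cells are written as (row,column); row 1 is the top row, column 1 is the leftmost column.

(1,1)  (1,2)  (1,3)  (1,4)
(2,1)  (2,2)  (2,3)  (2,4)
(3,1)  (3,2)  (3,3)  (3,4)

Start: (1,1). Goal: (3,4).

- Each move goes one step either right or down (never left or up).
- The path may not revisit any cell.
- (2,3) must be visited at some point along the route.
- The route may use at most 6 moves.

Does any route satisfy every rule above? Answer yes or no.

One route that works: (1,1) → (2,1) → (2,2) → (2,3) → (3,3) → (3,4).

yes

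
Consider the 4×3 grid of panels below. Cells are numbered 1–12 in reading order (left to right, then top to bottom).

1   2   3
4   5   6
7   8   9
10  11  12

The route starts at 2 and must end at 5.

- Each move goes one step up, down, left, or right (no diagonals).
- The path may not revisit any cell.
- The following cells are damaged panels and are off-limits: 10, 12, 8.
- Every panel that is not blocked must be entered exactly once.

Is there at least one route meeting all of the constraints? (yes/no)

Cell 7 has only one open neighbour but is neither the start nor the goal, so a Hamiltonian route would have to both enter and leave it through the same neighbour — impossible without revisiting.

no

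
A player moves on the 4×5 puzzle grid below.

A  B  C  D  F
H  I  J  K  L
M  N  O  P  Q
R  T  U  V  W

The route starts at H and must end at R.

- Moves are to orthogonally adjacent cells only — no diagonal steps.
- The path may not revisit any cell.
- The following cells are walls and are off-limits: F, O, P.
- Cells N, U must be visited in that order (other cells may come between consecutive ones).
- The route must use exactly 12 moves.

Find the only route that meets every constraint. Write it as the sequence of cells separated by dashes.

The waypoints must appear in the order N, U, with no cell reused.
Route from H: down 1 to M, right 1 to N, up 1 to I, right 3 to L, down 2 to W, left 4 to R — 12 moves in all.
Check: order respected (N at step 2, U at step 10); 12 moves as required.

H - M - N - I - J - K - L - Q - W - V - U - T - R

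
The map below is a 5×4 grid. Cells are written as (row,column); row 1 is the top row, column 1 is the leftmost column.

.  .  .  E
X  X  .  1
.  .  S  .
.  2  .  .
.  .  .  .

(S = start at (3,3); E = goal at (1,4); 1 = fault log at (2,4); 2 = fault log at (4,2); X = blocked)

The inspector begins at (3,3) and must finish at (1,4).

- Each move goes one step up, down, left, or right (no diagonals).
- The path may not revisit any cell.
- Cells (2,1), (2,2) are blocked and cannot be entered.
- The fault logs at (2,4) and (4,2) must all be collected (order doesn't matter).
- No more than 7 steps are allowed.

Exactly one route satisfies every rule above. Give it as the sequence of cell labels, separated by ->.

The 7-move cap with required stops at (2,4), (4,2) leaves no slack for detours.
Route from (3,3): left 1 to (3,2), down 1 to (4,2), right 2 to (4,4), up 3 to (1,4) — 7 moves in all.
Check: all required cells visited; 7 ≤ 7 moves.

(3,3) -> (3,2) -> (4,2) -> (4,3) -> (4,4) -> (3,4) -> (2,4) -> (1,4)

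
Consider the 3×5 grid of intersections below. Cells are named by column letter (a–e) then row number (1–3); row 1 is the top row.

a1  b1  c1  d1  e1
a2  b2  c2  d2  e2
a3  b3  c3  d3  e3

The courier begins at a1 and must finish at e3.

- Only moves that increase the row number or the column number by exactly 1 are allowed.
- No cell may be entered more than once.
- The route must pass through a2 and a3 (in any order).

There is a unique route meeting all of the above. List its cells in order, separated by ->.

a1 -> a2 -> a3 -> b3 -> c3 -> d3 -> e3

Moves only go right or down, so the column and row indices never decrease.
Route from a1: 2× down (reaching a3), 4× right (reaching e3) — 6 moves in all.
Check: all required cells visited.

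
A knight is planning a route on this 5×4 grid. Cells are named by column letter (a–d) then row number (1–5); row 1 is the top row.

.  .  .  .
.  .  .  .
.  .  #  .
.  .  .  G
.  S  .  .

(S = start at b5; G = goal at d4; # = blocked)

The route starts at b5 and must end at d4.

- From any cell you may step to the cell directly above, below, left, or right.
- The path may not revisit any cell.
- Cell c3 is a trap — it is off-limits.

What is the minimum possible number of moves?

3

The Manhattan distance from b5 to d4 is |5−4| + |2−4| = 3, so at least 3 moves are needed.
A route of 3 moves achieves this: b5 → b4 → c4 → d4.
Since 3 matches the lower bound, it is optimal.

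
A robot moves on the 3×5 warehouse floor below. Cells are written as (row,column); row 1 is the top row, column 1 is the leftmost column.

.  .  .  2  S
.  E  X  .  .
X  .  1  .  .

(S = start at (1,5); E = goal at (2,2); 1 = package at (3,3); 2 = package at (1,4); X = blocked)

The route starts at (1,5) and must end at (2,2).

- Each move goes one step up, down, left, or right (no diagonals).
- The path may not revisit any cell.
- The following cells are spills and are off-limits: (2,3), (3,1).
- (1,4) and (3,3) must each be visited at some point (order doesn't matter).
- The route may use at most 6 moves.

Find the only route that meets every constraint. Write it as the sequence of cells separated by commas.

The budget equals the shortest possible length, so every move has to be on a shortest route through the required cells.
Route from (1,5): left to (1,4), 2× down (reaching (3,4)), 2× left (reaching (3,2)), up to (2,2) — 6 moves in all.
Check: all required cells visited; 6 ≤ 6 moves.

(1,5), (1,4), (2,4), (3,4), (3,3), (3,2), (2,2)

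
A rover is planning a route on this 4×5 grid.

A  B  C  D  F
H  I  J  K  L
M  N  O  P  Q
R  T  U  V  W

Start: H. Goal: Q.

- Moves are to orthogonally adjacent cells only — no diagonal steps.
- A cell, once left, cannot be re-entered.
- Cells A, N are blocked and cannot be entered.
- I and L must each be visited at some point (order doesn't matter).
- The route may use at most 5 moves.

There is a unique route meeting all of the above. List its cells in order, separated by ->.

The budget equals the shortest possible length, so every move has to be on a shortest route through the required cells.
Route from H: right 4 to L, down 1 to Q — 5 moves in all.
Check: all required cells visited; 5 ≤ 5 moves.

H -> I -> J -> K -> L -> Q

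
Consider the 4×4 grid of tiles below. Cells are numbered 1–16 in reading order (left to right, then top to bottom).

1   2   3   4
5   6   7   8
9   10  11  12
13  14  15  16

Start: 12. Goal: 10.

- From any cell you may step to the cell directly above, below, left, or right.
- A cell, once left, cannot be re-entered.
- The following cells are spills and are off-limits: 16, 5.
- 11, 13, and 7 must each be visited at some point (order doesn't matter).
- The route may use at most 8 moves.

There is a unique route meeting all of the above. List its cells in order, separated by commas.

The budget equals the shortest possible length, so every move has to be on a shortest route through the required cells.
Route from 12: up 1 to 8, left 1 to 7, down 2 to 15, left 2 to 13, up 1 to 9, right 1 to 10 — 8 moves in all.
Check: all required cells visited; 8 ≤ 8 moves.

12, 8, 7, 11, 15, 14, 13, 9, 10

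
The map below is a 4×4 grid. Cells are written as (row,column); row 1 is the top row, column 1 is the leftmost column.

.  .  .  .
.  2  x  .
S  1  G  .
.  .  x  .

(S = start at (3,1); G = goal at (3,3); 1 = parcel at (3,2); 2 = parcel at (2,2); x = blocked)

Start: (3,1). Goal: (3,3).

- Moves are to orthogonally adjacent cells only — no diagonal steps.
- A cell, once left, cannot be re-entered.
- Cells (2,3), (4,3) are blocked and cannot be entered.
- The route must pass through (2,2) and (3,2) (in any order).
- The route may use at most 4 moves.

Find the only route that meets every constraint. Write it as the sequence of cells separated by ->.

The 4-move cap with required stops at (2,2), (3,2) leaves no slack for detours.
Route from (3,1): up to (2,1), right to (2,2), down to (3,2), right to (3,3) — 4 moves in all.
Check: all required cells visited; 4 ≤ 4 moves.

(3,1) -> (2,1) -> (2,2) -> (3,2) -> (3,3)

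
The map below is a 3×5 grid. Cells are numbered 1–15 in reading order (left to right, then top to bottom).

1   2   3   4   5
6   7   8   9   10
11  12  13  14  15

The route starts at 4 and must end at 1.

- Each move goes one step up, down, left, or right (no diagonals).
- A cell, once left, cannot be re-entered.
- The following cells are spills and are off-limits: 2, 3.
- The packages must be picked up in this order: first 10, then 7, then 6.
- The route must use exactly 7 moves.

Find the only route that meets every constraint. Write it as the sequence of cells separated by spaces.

The waypoints must appear in the order 10, 7, 6, with no cell reused.
Route from 4: right 1 to 5, down 1 to 10, left 4 to 6, up 1 to 1 — 7 moves in all.
Check: order respected (10 at step 2, 7 at step 5, 6 at step 6); 7 moves as required.

4 5 10 9 8 7 6 1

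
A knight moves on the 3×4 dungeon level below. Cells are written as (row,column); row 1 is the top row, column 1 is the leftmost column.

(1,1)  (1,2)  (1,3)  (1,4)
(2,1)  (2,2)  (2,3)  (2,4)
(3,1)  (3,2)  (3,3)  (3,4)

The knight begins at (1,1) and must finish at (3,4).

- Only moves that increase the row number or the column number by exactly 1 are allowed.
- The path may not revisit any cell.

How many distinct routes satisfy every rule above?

10

A right/down-only route from (1,1) to (3,4) makes exactly 2 down-moves and 3 right-moves in some order.
With no other constraints that would be C(5,2) = 10 routes.
That gives 10 routes.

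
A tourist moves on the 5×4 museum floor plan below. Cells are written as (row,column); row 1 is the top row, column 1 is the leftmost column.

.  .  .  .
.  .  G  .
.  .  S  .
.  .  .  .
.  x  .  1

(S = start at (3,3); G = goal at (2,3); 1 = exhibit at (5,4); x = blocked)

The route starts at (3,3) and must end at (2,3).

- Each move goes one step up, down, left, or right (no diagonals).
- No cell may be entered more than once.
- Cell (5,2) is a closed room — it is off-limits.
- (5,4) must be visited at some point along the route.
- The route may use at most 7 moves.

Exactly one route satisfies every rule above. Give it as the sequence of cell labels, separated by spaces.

(3,3) (4,3) (5,3) (5,4) (4,4) (3,4) (2,4) (2,3)

Any route must reach (5,4) and still end at (2,3) within 7 moves, so the order of the required stops is forced.
Route from (3,3): down 2 to (5,3), right 1 to (5,4), up 3 to (2,4), left 1 to (2,3) — 7 moves in all.
Check: all required cells visited; 7 ≤ 7 moves.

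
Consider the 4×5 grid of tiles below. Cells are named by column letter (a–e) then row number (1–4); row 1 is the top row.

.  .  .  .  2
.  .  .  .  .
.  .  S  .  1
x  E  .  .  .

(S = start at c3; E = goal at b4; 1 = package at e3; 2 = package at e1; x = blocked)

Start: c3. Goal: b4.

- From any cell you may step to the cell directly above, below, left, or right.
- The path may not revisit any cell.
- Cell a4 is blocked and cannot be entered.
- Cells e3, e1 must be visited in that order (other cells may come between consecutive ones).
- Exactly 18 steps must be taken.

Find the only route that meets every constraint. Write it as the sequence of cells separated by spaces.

The waypoints must appear in the order e3, e1, with no cell reused.
Route from c3: down 1 to c4, right 2 to e4, up 1 to e3, left 1 to d3, up 1 to d2, right 1 to e2, up 1 to e1, left 2 to c1, down 1 to c2, left 1 to b2, up 1 to b1, left 1 to a1, down 2 to a3, right 1 to b3, down 1 to b4 — 18 moves in all.
Check: order respected (1 at step 4, 2 at step 8); 18 moves as required.

c3 c4 d4 e4 e3 d3 d2 e2 e1 d1 c1 c2 b2 b1 a1 a2 a3 b3 b4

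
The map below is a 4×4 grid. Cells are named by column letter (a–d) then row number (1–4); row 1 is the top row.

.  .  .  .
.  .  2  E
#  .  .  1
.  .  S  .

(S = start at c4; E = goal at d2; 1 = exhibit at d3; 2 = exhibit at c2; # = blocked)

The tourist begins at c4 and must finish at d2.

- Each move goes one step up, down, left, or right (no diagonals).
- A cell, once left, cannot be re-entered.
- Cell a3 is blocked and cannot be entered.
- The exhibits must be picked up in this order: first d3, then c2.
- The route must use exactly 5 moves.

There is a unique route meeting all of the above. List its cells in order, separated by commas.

c4, d4, d3, c3, c2, d2

The waypoints must appear in the order d3, c2, with no cell reused.
Route from c4: right 1 to d4, up 1 to d3, left 1 to c3, up 1 to c2, right 1 to d2 — 5 moves in all.
Check: order respected (1 at step 2, 2 at step 4); 5 moves as required.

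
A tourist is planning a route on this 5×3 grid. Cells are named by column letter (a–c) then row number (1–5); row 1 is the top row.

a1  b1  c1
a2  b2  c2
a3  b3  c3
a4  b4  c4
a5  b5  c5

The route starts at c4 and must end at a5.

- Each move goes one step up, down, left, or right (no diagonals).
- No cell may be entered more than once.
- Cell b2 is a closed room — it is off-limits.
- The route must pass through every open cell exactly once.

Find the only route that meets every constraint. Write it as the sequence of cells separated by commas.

Need to visit all 14 open cells exactly once, starting at c4 and ending at a5.
Route from c4: down 1 to c5, left 1 to b5, up 2 to b3, right 1 to c3, up 2 to c1, left 2 to a1, down 4 to a5 — 13 moves in all.
Check: all 14 open cells covered.

c4, c5, b5, b4, b3, c3, c2, c1, b1, a1, a2, a3, a4, a5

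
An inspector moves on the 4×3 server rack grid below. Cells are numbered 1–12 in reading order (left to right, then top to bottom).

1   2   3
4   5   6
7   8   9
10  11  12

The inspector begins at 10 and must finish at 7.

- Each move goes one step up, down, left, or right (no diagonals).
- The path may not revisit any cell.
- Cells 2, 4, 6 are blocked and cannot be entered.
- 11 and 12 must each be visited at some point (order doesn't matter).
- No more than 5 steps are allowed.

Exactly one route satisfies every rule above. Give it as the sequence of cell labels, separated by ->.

10 -> 11 -> 12 -> 9 -> 8 -> 7

Any route must reach 11 and 12 and still end at 7 within 5 moves, so the order of the required stops is forced.
Route from 10: right 2 to 12, up 1 to 9, left 2 to 7 — 5 moves in all.
Check: all required cells visited; 5 ≤ 5 moves.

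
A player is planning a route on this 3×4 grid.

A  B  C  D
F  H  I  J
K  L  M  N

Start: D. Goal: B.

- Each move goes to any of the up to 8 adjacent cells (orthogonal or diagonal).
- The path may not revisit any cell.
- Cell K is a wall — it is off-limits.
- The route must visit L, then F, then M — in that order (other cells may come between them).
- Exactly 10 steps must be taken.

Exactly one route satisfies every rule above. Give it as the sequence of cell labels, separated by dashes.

The waypoints must appear in the order L, F, M, with no cell reused.
Route from D: down-left 2 to L, up-left 1 to F, up 1 to A, down-right 2 to M, right 1 to N, up 1 to J, up-left 1 to C, left 1 to B — 10 moves in all.
Check: order respected (L at step 2, F at step 3, M at step 6); 10 moves as required.

D - I - L - F - A - H - M - N - J - C - B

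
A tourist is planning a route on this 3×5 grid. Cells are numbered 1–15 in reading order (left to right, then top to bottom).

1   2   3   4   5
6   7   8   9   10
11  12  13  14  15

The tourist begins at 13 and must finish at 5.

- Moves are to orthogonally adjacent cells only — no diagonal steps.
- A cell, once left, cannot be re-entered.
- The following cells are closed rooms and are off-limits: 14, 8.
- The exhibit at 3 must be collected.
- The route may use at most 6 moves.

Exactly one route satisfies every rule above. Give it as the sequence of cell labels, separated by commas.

13, 12, 7, 2, 3, 4, 5

The 6-move cap with required stops at 3 leaves no slack for detours.
Route from 13: left to 12, 2× up (reaching 2), 3× right (reaching 5) — 6 moves in all.
Check: all required cells visited; 6 ≤ 6 moves.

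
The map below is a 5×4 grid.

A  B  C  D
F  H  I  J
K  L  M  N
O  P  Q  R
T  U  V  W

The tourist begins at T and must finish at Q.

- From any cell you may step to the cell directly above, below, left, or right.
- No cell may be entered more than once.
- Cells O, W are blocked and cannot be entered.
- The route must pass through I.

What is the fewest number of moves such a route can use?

7

Any route passes through I somewhere between T and Q. Summing Manhattan distances along the two legs (T → I → Q) gives a lower bound of 5 + 2 = 7 moves.
A route of 7 moves achieves this: T → U → P → L → H → I → M → Q.
Since 7 matches the lower bound, it is optimal.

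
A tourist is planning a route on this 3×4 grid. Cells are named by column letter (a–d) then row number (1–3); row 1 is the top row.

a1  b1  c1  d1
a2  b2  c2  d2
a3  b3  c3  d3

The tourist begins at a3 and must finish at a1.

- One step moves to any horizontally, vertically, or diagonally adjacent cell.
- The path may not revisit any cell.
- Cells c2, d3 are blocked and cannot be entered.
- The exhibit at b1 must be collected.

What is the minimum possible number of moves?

Any route passes through b1 somewhere between a3 and a1. Summing Chebyshev distances along the two legs (a3 → b1 → a1) gives a lower bound of 2 + 1 = 3 moves.
A route of 3 moves achieves this: a3 → a2 → b1 → a1.
Since 3 matches the lower bound, it is optimal.

3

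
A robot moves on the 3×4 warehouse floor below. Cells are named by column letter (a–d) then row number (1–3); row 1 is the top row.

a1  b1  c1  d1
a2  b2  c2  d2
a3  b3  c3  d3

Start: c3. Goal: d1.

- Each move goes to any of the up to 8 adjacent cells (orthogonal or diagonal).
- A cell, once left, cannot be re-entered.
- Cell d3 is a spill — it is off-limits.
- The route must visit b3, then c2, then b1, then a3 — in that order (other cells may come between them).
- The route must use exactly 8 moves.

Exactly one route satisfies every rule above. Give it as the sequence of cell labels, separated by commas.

The waypoints must appear in the order b3, c2, b1, a3, with no cell reused.
Route from c3: left to b3, up-right to c2, up-left to b1, down-left to a2, down to a3, 2× up-right (reaching c1), right to d1 — 8 moves in all.
Check: order respected (b3 at step 1, c2 at step 2, b1 at step 3, a3 at step 5); 8 moves as required.

c3, b3, c2, b1, a2, a3, b2, c1, d1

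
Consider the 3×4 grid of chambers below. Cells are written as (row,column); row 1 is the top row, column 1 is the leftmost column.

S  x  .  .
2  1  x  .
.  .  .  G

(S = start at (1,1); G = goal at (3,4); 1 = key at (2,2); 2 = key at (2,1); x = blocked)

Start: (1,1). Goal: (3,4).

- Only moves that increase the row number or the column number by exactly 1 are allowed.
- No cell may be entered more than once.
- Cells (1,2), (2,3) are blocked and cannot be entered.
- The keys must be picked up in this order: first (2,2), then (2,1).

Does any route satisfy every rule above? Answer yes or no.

(2,1) lies to the left of (2,2), so going from (2,2) to (2,1) would need a leftward move — but moves only go right/down, so (2,2) cannot be visited before (2,1).

no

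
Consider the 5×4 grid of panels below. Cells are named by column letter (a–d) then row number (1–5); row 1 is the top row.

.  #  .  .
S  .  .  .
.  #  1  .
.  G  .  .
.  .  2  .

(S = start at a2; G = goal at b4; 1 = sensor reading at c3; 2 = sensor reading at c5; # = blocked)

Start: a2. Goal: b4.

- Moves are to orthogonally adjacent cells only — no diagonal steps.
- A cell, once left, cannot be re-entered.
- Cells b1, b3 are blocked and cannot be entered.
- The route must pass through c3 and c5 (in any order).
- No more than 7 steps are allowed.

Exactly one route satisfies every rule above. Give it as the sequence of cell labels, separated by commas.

a2, b2, c2, c3, c4, c5, b5, b4

The 7-move cap with required stops at c3, c5 leaves no slack for detours.
Route from a2: 2× right (reaching c2), 3× down (reaching c5), left to b5, up to b4 — 7 moves in all.
Check: all required cells visited; 7 ≤ 7 moves.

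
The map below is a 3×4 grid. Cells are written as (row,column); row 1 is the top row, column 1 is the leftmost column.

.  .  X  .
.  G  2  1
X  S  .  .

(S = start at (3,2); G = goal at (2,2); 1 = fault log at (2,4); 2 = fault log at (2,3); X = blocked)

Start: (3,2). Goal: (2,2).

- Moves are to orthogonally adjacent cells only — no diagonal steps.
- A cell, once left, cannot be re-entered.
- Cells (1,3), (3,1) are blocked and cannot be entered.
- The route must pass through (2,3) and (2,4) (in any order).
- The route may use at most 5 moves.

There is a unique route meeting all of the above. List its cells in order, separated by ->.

Any route must reach (2,3) and (2,4) and still end at (2,2) within 5 moves, so the order of the required stops is forced.
Route from (3,2): 2× right (reaching (3,4)), up to (2,4), 2× left (reaching (2,2)) — 5 moves in all.
Check: all required cells visited; 5 ≤ 5 moves.

(3,2) -> (3,3) -> (3,4) -> (2,4) -> (2,3) -> (2,2)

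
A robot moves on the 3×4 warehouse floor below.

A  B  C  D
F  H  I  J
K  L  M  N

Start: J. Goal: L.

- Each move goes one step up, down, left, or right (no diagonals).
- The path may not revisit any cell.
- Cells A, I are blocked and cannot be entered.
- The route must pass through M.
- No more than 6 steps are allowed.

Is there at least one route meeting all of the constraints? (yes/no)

yes

One route that works: J → N → M → L.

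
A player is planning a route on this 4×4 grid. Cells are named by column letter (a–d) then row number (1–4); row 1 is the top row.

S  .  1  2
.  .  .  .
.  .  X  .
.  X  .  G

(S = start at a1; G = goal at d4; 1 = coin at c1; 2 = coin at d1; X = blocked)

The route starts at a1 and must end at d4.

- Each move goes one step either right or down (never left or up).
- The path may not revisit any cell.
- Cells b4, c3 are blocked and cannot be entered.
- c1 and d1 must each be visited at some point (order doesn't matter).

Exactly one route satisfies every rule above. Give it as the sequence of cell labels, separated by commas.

Moves only go right or down, so the column and row indices never decrease.
Route from a1: 3× right (reaching d1), 3× down (reaching d4) — 6 moves in all.
Check: all required cells visited.

a1, b1, c1, d1, d2, d3, d4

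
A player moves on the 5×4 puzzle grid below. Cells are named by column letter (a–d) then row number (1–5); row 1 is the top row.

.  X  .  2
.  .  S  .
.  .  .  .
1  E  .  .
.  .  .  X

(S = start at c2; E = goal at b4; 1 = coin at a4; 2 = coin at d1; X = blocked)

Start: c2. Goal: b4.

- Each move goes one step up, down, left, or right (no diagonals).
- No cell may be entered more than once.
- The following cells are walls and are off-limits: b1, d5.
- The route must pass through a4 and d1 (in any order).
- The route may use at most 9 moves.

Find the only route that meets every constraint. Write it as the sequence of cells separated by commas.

c2, c1, d1, d2, d3, c3, b3, a3, a4, b4

The 9-move cap with required stops at a4, d1 leaves no slack for detours.
Route from c2: up to c1, right to d1, 2× down (reaching d3), 3× left (reaching a3), down to a4, right to b4 — 9 moves in all.
Check: all required cells visited; 9 ≤ 9 moves.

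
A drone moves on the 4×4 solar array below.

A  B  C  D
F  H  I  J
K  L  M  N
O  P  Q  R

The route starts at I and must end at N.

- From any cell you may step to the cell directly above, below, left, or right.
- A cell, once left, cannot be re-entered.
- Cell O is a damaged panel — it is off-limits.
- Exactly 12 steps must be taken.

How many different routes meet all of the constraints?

Need simple routes of exactly 12 moves from I to N (Manhattan distance 2, so 5 moves are spent on a detour and 5 undoing it).
Branch systematically from the start, pruning whenever the remaining move budget drops below the Manhattan distance to N or differs from it in parity. Grouping the completions by first move — via M: 3; via J: 9 (no valid completion starts via C and H) — and summing: 3 + 9 = 12.
That gives 12 routes.

12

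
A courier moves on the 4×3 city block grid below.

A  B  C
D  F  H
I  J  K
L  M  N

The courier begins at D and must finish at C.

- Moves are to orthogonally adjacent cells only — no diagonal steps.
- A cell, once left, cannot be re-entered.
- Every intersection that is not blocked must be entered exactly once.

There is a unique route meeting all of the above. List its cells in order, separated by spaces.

Need to visit all 12 open cells exactly once, starting at D and ending at C.
Cell A has only two open neighbours (D and B), so the path must pass straight through it: one of those is the cell it's entered from and the other is where it exits.
Route from D: up to A, right to B, 2× down (reaching J), left to I, down to L, 2× right (reaching N), 3× up (reaching C) — 11 moves in all.
Check: all 12 open cells covered.

D A B F J I L M N K H C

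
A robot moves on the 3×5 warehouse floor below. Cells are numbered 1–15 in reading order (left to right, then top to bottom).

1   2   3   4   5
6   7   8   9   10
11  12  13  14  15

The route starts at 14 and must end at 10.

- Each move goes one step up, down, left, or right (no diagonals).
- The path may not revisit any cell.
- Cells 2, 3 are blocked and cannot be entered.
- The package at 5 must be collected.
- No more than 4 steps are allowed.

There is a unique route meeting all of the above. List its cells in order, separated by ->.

14 -> 9 -> 4 -> 5 -> 10

Any route must reach 5 and still end at 10 within 4 moves, so the order of the required stops is forced.
Route from 14: 2× up (reaching 4), right to 5, down to 10 — 4 moves in all.
Check: all required cells visited; 4 ≤ 4 moves.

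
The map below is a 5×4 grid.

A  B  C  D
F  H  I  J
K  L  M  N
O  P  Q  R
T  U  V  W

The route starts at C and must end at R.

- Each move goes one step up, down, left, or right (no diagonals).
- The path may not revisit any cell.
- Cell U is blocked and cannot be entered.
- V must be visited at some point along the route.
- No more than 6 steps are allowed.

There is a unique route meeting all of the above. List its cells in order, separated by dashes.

C - I - M - Q - V - W - R

The budget equals the shortest possible length, so every move has to be on a shortest route through the required cells.
Route from C: 4× down (reaching V), right to W, up to R — 6 moves in all.
Check: all required cells visited; 6 ≤ 6 moves.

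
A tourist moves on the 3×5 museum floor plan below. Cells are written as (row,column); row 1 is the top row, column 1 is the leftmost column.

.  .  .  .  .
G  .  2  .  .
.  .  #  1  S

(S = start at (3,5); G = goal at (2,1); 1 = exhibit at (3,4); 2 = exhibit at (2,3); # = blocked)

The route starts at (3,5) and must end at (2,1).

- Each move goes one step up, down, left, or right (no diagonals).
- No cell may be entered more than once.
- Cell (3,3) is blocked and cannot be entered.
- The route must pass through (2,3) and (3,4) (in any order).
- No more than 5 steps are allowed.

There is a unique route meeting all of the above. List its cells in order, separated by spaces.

(3,5) (3,4) (2,4) (2,3) (2,2) (2,1)

The 5-move cap with required stops at (2,3), (3,4) leaves no slack for detours.
Route from (3,5): left to (3,4), up to (2,4), 3× left (reaching (2,1)) — 5 moves in all.
Check: all required cells visited; 5 ≤ 5 moves.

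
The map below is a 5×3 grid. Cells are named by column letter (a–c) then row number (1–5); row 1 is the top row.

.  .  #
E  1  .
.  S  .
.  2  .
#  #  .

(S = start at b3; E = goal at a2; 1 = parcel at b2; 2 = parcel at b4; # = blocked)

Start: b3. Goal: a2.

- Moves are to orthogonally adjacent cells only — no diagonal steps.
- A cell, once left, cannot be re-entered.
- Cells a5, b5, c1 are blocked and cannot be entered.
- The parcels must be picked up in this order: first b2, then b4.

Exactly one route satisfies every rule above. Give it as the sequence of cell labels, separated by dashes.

The waypoints must appear in the order b2, b4, with no cell reused.
Route from b3: up to b2, right to c2, 2× down (reaching c4), 2× left (reaching a4), 2× up (reaching a2) — 8 moves in all.
Check: order respected (1 at step 1, 2 at step 5).

b3 - b2 - c2 - c3 - c4 - b4 - a4 - a3 - a2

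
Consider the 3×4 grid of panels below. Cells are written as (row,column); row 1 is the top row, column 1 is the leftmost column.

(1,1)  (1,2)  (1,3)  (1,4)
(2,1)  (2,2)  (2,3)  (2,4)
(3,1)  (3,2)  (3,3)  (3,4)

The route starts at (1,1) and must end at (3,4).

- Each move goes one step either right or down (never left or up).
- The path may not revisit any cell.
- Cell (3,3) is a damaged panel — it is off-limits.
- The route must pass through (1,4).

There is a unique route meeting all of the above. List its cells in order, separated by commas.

Moves only go right or down, so the column and row indices never decrease.
Route from (1,1): 3× right (reaching (1,4)), 2× down (reaching (3,4)) — 5 moves in all.
Check: all required cells visited.

(1,1), (1,2), (1,3), (1,4), (2,4), (3,4)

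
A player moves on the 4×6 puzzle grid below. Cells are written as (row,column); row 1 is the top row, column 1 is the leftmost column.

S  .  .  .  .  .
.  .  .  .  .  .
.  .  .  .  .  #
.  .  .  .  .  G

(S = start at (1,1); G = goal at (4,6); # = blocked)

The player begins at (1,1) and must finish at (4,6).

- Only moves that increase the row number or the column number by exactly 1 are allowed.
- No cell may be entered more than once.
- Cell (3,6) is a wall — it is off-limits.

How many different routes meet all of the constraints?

A right/down-only route from (1,1) to (4,6) makes exactly 3 down-moves and 5 right-moves in some order.
With no other constraints that would be C(8,3) = 56 routes.
Subtract routes through each blocked cell (inclusion–exclusion for overlaps): − through (3,6): 21 → 35.
That gives 35 routes.

35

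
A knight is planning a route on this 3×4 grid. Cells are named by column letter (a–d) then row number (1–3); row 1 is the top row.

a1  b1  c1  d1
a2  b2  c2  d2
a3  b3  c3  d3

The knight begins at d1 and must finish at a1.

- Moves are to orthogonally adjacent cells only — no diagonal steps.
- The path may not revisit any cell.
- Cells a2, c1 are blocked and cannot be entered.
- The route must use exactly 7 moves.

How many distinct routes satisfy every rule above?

Need simple routes of exactly 7 moves from d1 to a1 (Manhattan distance 3, so 2 moves are spent on a detour and 2 undoing it).
Enumerating: d1 d2 d3 c3 c2 b2 b1 a1 | d1 d2 d3 c3 b3 b2 b1 a1 | d1 d2 c2 c3 b3 b2 b1 a1.
That gives 3 routes.

3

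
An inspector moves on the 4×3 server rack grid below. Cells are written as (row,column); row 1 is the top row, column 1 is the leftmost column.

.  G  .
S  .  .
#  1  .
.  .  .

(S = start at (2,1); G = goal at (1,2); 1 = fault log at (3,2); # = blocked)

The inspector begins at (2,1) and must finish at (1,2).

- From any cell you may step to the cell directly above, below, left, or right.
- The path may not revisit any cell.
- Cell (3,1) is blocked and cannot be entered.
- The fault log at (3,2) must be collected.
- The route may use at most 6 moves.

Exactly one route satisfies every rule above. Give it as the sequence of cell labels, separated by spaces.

The budget equals the shortest possible length, so every move has to be on a shortest route through the required cells.
Route from (2,1): right to (2,2), down to (3,2), right to (3,3), 2× up (reaching (1,3)), left to (1,2) — 6 moves in all.
Check: all required cells visited; 6 ≤ 6 moves.

(2,1) (2,2) (3,2) (3,3) (2,3) (1,3) (1,2)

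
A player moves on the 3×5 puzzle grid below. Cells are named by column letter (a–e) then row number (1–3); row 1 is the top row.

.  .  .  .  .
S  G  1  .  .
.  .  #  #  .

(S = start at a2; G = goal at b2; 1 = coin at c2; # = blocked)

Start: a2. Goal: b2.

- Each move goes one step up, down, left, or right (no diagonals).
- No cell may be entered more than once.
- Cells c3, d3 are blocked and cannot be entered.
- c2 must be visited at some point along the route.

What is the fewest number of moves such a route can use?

Any route passes through c2 somewhere between a2 and b2. Summing Manhattan distances along the two legs (a2 → c2 → b2) gives a lower bound of 2 + 1 = 3 moves.
The shortest route satisfying every rule uses 5 moves: a2 → a1 → b1 → c1 → c2 → b2.
The bound of 3 isn't tight here; checking systematically, no route of length 3 through 4 satisfies every constraint, so 5 is the minimum.

5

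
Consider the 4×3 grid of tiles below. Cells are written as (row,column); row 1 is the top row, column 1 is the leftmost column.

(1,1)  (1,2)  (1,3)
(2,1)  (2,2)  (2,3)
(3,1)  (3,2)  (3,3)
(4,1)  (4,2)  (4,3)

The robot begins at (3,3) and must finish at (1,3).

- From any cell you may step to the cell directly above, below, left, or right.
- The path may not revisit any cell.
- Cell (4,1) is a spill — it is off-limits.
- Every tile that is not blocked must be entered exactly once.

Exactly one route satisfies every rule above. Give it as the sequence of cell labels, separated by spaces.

(3,3) (4,3) (4,2) (3,2) (3,1) (2,1) (1,1) (1,2) (2,2) (2,3) (1,3)

Need to visit all 11 open cells exactly once, starting at (3,3) and ending at (1,3).
Cell (4,2) has only two open neighbours ((3,2) and (4,3)), so the path must pass straight through it: one of those is the cell it's entered from and the other is where it exits.
Route from (3,3): down 1 to (4,3), left 1 to (4,2), up 1 to (3,2), left 1 to (3,1), up 2 to (1,1), right 1 to (1,2), down 1 to (2,2), right 1 to (2,3), up 1 to (1,3) — 10 moves in all.
Check: all 11 open cells covered.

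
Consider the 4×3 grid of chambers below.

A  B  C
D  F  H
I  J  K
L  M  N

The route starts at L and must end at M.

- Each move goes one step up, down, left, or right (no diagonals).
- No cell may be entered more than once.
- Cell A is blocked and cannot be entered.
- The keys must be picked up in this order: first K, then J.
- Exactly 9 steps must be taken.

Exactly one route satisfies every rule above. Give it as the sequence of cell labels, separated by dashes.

L - I - D - F - B - C - H - K - J - M

The waypoints must appear in the order K, J, with no cell reused.
Route from L: up 2 to D, right 1 to F, up 1 to B, right 1 to C, down 2 to K, left 1 to J, down 1 to M — 9 moves in all.
Check: order respected (K at step 7, J at step 8); 9 moves as required.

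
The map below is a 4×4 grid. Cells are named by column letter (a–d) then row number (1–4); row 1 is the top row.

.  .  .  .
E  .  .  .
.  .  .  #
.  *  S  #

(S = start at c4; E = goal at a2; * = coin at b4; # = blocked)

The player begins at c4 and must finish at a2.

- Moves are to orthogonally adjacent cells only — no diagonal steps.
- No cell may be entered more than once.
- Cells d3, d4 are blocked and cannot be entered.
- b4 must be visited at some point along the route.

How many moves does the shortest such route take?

4

Any route passes through b4 somewhere between c4 and a2. Summing Manhattan distances along the two legs (c4 → b4 → a2) gives a lower bound of 1 + 3 = 4 moves.
A route of 4 moves achieves this: c4 → b4 → b3 → b2 → a2.
Since 4 matches the lower bound, it is optimal.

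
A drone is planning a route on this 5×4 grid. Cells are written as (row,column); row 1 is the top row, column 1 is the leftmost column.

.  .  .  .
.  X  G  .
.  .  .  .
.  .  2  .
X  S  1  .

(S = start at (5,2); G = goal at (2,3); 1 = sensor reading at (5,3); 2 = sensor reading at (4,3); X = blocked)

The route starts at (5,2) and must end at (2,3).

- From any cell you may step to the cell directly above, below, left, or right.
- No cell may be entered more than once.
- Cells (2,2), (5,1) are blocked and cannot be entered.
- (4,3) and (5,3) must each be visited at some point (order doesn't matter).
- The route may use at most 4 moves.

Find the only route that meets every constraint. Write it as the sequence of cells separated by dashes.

(5,2) - (5,3) - (4,3) - (3,3) - (2,3)

Any route must reach (4,3) and (5,3) and still end at (2,3) within 4 moves, so the order of the required stops is forced.
Route from (5,2): right 1 to (5,3), up 3 to (2,3) — 4 moves in all.
Check: all required cells visited; 4 ≤ 4 moves.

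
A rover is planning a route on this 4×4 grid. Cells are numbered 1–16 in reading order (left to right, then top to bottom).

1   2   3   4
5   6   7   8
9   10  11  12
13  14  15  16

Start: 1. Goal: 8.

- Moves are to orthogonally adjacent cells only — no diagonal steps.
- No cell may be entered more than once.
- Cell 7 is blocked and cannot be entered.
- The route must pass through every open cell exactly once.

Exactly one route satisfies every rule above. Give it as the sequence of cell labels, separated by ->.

1 -> 5 -> 9 -> 13 -> 14 -> 15 -> 16 -> 12 -> 11 -> 10 -> 6 -> 2 -> 3 -> 4 -> 8

Need to visit all 15 open cells exactly once, starting at 1 and ending at 8.
Cell 4 has only two open neighbours (8 and 3), so the path must pass straight through it: one of those is the cell it's entered from and the other is where it exits.
Route from 1: down 3 to 13, right 3 to 16, up 1 to 12, left 2 to 10, up 2 to 2, right 2 to 4, down 1 to 8 — 14 moves in all.
Check: all 15 open cells covered.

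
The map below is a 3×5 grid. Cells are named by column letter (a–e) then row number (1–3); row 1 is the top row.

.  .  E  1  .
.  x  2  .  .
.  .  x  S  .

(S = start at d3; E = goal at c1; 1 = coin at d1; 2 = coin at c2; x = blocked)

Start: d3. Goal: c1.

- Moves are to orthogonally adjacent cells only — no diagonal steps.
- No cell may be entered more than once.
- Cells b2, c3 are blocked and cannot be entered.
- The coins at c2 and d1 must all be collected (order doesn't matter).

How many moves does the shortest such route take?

Any route passes through c2 and d1 in some order between d3 and c1. Summing Manhattan distances along each leg and taking the cheapest ordering (d3 → d1 → c2 → c1) gives a lower bound of 2 + 2 + 1 = 5 moves.
The shortest route satisfying every rule uses 7 moves: d3 → e3 → e2 → e1 → d1 → d2 → c2 → c1.
The no-revisit rule (legs can't share cells) pushes the minimum above the 5-move bound; an exhaustive check rules out every length from 5 to 6, leaving 7 as the minimum.

7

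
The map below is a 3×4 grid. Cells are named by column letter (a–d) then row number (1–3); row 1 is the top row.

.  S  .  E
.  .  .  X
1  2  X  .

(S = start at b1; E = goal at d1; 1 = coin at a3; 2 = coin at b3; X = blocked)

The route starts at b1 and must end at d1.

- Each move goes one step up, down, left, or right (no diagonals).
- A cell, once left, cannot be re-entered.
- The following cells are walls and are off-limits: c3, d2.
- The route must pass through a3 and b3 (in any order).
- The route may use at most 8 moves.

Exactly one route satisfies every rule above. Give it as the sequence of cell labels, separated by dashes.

b1 - a1 - a2 - a3 - b3 - b2 - c2 - c1 - d1

Any route must reach a3 and b3 and still end at d1 within 8 moves, so the order of the required stops is forced.
Route from b1: left to a1, 2× down (reaching a3), right to b3, up to b2, right to c2, up to c1, right to d1 — 8 moves in all.
Check: all required cells visited; 8 ≤ 8 moves.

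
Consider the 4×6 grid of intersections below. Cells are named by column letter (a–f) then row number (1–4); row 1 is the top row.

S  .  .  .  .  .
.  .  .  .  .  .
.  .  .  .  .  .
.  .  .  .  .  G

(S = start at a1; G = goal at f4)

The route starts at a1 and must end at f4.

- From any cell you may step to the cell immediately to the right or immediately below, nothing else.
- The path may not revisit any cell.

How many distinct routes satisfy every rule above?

56

A right/down-only route from a1 to f4 makes exactly 3 down-moves and 5 right-moves in some order.
With no other constraints that would be C(8,3) = 56 routes.
That gives 56 routes.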